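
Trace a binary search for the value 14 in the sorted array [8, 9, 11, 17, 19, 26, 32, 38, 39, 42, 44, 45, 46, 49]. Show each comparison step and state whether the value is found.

Binary search for 14 in [8, 9, 11, 17, 19, 26, 32, 38, 39, 42, 44, 45, 46, 49]:

lo=0, hi=13, mid=6, arr[mid]=32 -> 32 > 14, search left half
lo=0, hi=5, mid=2, arr[mid]=11 -> 11 < 14, search right half
lo=3, hi=5, mid=4, arr[mid]=19 -> 19 > 14, search left half
lo=3, hi=3, mid=3, arr[mid]=17 -> 17 > 14, search left half
lo=3 > hi=2, target 14 not found

Binary search determines that 14 is not in the array after 4 comparisons. The search space was exhausted without finding the target.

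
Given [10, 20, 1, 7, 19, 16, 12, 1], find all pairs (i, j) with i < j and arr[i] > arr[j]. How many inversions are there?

Finding inversions in [10, 20, 1, 7, 19, 16, 12, 1]:

(0, 2): arr[0]=10 > arr[2]=1
(0, 3): arr[0]=10 > arr[3]=7
(0, 7): arr[0]=10 > arr[7]=1
(1, 2): arr[1]=20 > arr[2]=1
(1, 3): arr[1]=20 > arr[3]=7
(1, 4): arr[1]=20 > arr[4]=19
(1, 5): arr[1]=20 > arr[5]=16
(1, 6): arr[1]=20 > arr[6]=12
(1, 7): arr[1]=20 > arr[7]=1
(3, 7): arr[3]=7 > arr[7]=1
(4, 5): arr[4]=19 > arr[5]=16
(4, 6): arr[4]=19 > arr[6]=12
(4, 7): arr[4]=19 > arr[7]=1
(5, 6): arr[5]=16 > arr[6]=12
(5, 7): arr[5]=16 > arr[7]=1
(6, 7): arr[6]=12 > arr[7]=1

Total inversions: 16

The array has 16 inversion(s): (0,2), (0,3), (0,7), (1,2), (1,3), (1,4), (1,5), (1,6), (1,7), (3,7), (4,5), (4,6), (4,7), (5,6), (5,7), (6,7). Each pair (i,j) satisfies i < j and arr[i] > arr[j].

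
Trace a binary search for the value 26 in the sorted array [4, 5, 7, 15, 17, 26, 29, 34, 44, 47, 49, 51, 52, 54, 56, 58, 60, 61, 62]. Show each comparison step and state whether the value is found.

Binary search for 26 in [4, 5, 7, 15, 17, 26, 29, 34, 44, 47, 49, 51, 52, 54, 56, 58, 60, 61, 62]:

lo=0, hi=18, mid=9, arr[mid]=47 -> 47 > 26, search left half
lo=0, hi=8, mid=4, arr[mid]=17 -> 17 < 26, search right half
lo=5, hi=8, mid=6, arr[mid]=29 -> 29 > 26, search left half
lo=5, hi=5, mid=5, arr[mid]=26 -> Found target at index 5!

Binary search finds 26 at index 5 after 4 comparisons. The search repeatedly halves the search space by comparing with the middle element.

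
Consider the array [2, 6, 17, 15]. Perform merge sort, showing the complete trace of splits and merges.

Merge sort trace:

Split: [2, 6, 17, 15] -> [2, 6] and [17, 15]
  Split: [2, 6] -> [2] and [6]
  Merge: [2] + [6] -> [2, 6]
  Split: [17, 15] -> [17] and [15]
  Merge: [17] + [15] -> [15, 17]
Merge: [2, 6] + [15, 17] -> [2, 6, 15, 17]

Final sorted array: [2, 6, 15, 17]

The merge sort proceeds by recursively splitting the array and merging sorted halves.
After all merges, the sorted array is [2, 6, 15, 17].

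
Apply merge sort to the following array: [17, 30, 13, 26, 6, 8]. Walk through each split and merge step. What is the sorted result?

Merge sort trace:

Split: [17, 30, 13, 26, 6, 8] -> [17, 30, 13] and [26, 6, 8]
  Split: [17, 30, 13] -> [17] and [30, 13]
    Split: [30, 13] -> [30] and [13]
    Merge: [30] + [13] -> [13, 30]
  Merge: [17] + [13, 30] -> [13, 17, 30]
  Split: [26, 6, 8] -> [26] and [6, 8]
    Split: [6, 8] -> [6] and [8]
    Merge: [6] + [8] -> [6, 8]
  Merge: [26] + [6, 8] -> [6, 8, 26]
Merge: [13, 17, 30] + [6, 8, 26] -> [6, 8, 13, 17, 26, 30]

Final sorted array: [6, 8, 13, 17, 26, 30]

The merge sort proceeds by recursively splitting the array and merging sorted halves.
After all merges, the sorted array is [6, 8, 13, 17, 26, 30].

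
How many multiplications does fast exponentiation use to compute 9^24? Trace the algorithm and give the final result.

Computing 9^24 by squaring (build up from 9^1; each line after the first costs one multiplication):

9^1 = 9
9^2 = (9^1)^2 = 9^2 = 81
9^3 = 9 * 9^2 = 9 * 81 = 729
9^6 = (9^3)^2 = 729^2 = 531441
9^12 = (9^6)^2 = 531441^2 = 282429536481
9^24 = (9^12)^2 = 282429536481^2 = 79766443076872509863361

Result: 79766443076872509863361
Multiplications needed: 5 (5 lines after 9^1)

9^24 = 79766443076872509863361. Using exponentiation by squaring, this requires 5 multiplications. The key idea: if the exponent is even, square the half-power; if odd, multiply by the base once.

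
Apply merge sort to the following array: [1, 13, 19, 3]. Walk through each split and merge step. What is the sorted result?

Merge sort trace:

Split: [1, 13, 19, 3] -> [1, 13] and [19, 3]
  Split: [1, 13] -> [1] and [13]
  Merge: [1] + [13] -> [1, 13]
  Split: [19, 3] -> [19] and [3]
  Merge: [19] + [3] -> [3, 19]
Merge: [1, 13] + [3, 19] -> [1, 3, 13, 19]

Final sorted array: [1, 3, 13, 19]

The merge sort proceeds by recursively splitting the array and merging sorted halves.
After all merges, the sorted array is [1, 3, 13, 19].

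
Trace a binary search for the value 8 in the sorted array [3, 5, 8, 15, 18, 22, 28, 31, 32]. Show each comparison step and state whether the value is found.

Binary search for 8 in [3, 5, 8, 15, 18, 22, 28, 31, 32]:

lo=0, hi=8, mid=4, arr[mid]=18 -> 18 > 8, search left half
lo=0, hi=3, mid=1, arr[mid]=5 -> 5 < 8, search right half
lo=2, hi=3, mid=2, arr[mid]=8 -> Found target at index 2!

Binary search finds 8 at index 2 after 3 comparisons. The search repeatedly halves the search space by comparing with the middle element.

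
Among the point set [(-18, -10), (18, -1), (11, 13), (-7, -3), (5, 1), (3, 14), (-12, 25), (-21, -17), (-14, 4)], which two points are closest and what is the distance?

Computing all pairwise distances among 9 points:

d((-18, -10), (18, -1)) = 37.108
d((-18, -10), (11, 13)) = 37.0135
d((-18, -10), (-7, -3)) = 13.0384
d((-18, -10), (5, 1)) = 25.4951
d((-18, -10), (3, 14)) = 31.8904
d((-18, -10), (-12, 25)) = 35.5106
d((-18, -10), (-21, -17)) = 7.6158 <-- minimum
d((-18, -10), (-14, 4)) = 14.5602
d((18, -1), (11, 13)) = 15.6525
d((18, -1), (-7, -3)) = 25.0799
d((18, -1), (5, 1)) = 13.1529
d((18, -1), (3, 14)) = 21.2132
d((18, -1), (-12, 25)) = 39.6989
d((18, -1), (-21, -17)) = 42.1545
d((18, -1), (-14, 4)) = 32.3883
d((11, 13), (-7, -3)) = 24.0832
d((11, 13), (5, 1)) = 13.4164
d((11, 13), (3, 14)) = 8.0623
d((11, 13), (-12, 25)) = 25.9422
d((11, 13), (-21, -17)) = 43.8634
d((11, 13), (-14, 4)) = 26.5707
d((-7, -3), (5, 1)) = 12.6491
d((-7, -3), (3, 14)) = 19.7231
d((-7, -3), (-12, 25)) = 28.4429
d((-7, -3), (-21, -17)) = 19.799
d((-7, -3), (-14, 4)) = 9.8995
d((5, 1), (3, 14)) = 13.1529
d((5, 1), (-12, 25)) = 29.4109
d((5, 1), (-21, -17)) = 31.6228
d((5, 1), (-14, 4)) = 19.2354
d((3, 14), (-12, 25)) = 18.6011
d((3, 14), (-21, -17)) = 39.2046
d((3, 14), (-14, 4)) = 19.7231
d((-12, 25), (-21, -17)) = 42.9535
d((-12, 25), (-14, 4)) = 21.095
d((-21, -17), (-14, 4)) = 22.1359

Closest pair: (-18, -10) and (-21, -17) with distance 7.6158

The closest pair is (-18, -10) and (-21, -17) with Euclidean distance 7.6158. For 9 points, brute-force pairwise comparison is shown above. For large n, the divide-and-conquer algorithm (sort by x, recurse on halves, check the dividing strip) achieves O(n log n).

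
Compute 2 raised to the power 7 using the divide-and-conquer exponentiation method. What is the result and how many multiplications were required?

Computing 2^7 by squaring (build up from 2^1; each line after the first costs one multiplication):

2^1 = 2
2^2 = (2^1)^2 = 2^2 = 4
2^3 = 2 * 2^2 = 2 * 4 = 8
2^6 = (2^3)^2 = 8^2 = 64
2^7 = 2 * 2^6 = 2 * 64 = 128

Result: 128
Multiplications needed: 4 (4 lines after 2^1)

2^7 = 128. Using exponentiation by squaring, this requires 4 multiplications. The key idea: if the exponent is even, square the half-power; if odd, multiply by the base once.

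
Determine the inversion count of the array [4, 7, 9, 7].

Finding inversions in [4, 7, 9, 7]:

(2, 3): arr[2]=9 > arr[3]=7

Total inversions: 1

The array has 1 inversion(s): (2,3). Each pair (i,j) satisfies i < j and arr[i] > arr[j].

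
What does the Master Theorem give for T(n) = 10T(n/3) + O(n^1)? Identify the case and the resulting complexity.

Master Theorem for T(n) = 10T(n/3) + O(n^1):

a = 10, b = 3, c = 1
log_b(a) = log_3(10) = 2.0959

Case 1: c = 1 < log_3(10) = 2.0959
T(n) = O(n^(log_3 10))

For T(n) = 10T(n/3) + O(n^1): log_3(10) = 2.0959. This is Case 1 of the Master Theorem (c < log_b(a), work dominated by leaves), giving O(n^(log_3 10)).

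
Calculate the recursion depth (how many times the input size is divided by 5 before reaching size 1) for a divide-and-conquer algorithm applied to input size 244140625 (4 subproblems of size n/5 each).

For divide and conquer with division factor 5:

Problem sizes at each level:
Level 0: 244140625
Level 1: 48828125
Level 2: 9765625
Level 3: 1953125
Level 4: 390625
Level 5: 78125
Level 6: 15625
Level 7: 3125
Level 8: 625
Level 9: 125
Level 10: 25
Level 11: 5
Level 12: 1

The root is level 0 and the size-1 base case is level 12 (the tree spans levels 0 through 12, i.e. 13 levels counting the root), so the depth is the number of divisions: log_5(244140625) = 12

The recursion tree depth is log_5(244140625) = 12. At each level, the problem size is divided by 5, so it takes 12 divisions to reduce to a base case of size 1. The algorithm makes 4 recursive calls at each level.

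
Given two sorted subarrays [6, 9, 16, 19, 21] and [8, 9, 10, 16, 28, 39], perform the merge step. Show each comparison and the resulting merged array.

Merging process:

Compare 6 vs 8: take 6 from left. Merged: [6]
Compare 9 vs 8: take 8 from right. Merged: [6, 8]
Compare 9 vs 9: take 9 from left. Merged: [6, 8, 9]
Compare 16 vs 9: take 9 from right. Merged: [6, 8, 9, 9]
Compare 16 vs 10: take 10 from right. Merged: [6, 8, 9, 9, 10]
Compare 16 vs 16: take 16 from left. Merged: [6, 8, 9, 9, 10, 16]
Compare 19 vs 16: take 16 from right. Merged: [6, 8, 9, 9, 10, 16, 16]
Compare 19 vs 28: take 19 from left. Merged: [6, 8, 9, 9, 10, 16, 16, 19]
Compare 21 vs 28: take 21 from left. Merged: [6, 8, 9, 9, 10, 16, 16, 19, 21]
Append remaining from right: [28, 39]. Merged: [6, 8, 9, 9, 10, 16, 16, 19, 21, 28, 39]

Final merged array: [6, 8, 9, 9, 10, 16, 16, 19, 21, 28, 39]
Total comparisons: 9

The merged array is [6, 8, 9, 9, 10, 16, 16, 19, 21, 28, 39], requiring 9 comparisons. The merge step runs in O(n) time where n is the total number of elements.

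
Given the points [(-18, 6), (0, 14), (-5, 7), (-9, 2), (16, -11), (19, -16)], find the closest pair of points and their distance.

Computing all pairwise distances among 6 points:

d((-18, 6), (0, 14)) = 19.6977
d((-18, 6), (-5, 7)) = 13.0384
d((-18, 6), (-9, 2)) = 9.8489
d((-18, 6), (16, -11)) = 38.0132
d((-18, 6), (19, -16)) = 43.0465
d((0, 14), (-5, 7)) = 8.6023
d((0, 14), (-9, 2)) = 15.0
d((0, 14), (16, -11)) = 29.6816
d((0, 14), (19, -16)) = 35.5106
d((-5, 7), (-9, 2)) = 6.4031
d((-5, 7), (16, -11)) = 27.6586
d((-5, 7), (19, -16)) = 33.2415
d((-9, 2), (16, -11)) = 28.178
d((-9, 2), (19, -16)) = 33.2866
d((16, -11), (19, -16)) = 5.831 <-- minimum

Closest pair: (16, -11) and (19, -16) with distance 5.831

The closest pair is (16, -11) and (19, -16) with Euclidean distance 5.831. For 6 points, brute-force pairwise comparison is shown above. For large n, the divide-and-conquer algorithm (sort by x, recurse on halves, check the dividing strip) achieves O(n log n).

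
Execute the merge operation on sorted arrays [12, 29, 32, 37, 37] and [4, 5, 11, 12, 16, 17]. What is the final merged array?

Merging process:

Compare 12 vs 4: take 4 from right. Merged: [4]
Compare 12 vs 5: take 5 from right. Merged: [4, 5]
Compare 12 vs 11: take 11 from right. Merged: [4, 5, 11]
Compare 12 vs 12: take 12 from left. Merged: [4, 5, 11, 12]
Compare 29 vs 12: take 12 from right. Merged: [4, 5, 11, 12, 12]
Compare 29 vs 16: take 16 from right. Merged: [4, 5, 11, 12, 12, 16]
Compare 29 vs 17: take 17 from right. Merged: [4, 5, 11, 12, 12, 16, 17]
Append remaining from left: [29, 32, 37, 37]. Merged: [4, 5, 11, 12, 12, 16, 17, 29, 32, 37, 37]

Final merged array: [4, 5, 11, 12, 12, 16, 17, 29, 32, 37, 37]
Total comparisons: 7

The merged array is [4, 5, 11, 12, 12, 16, 17, 29, 32, 37, 37], requiring 7 comparisons. The merge step runs in O(n) time where n is the total number of elements.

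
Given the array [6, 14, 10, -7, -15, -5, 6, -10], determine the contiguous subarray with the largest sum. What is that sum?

Using Kadane's algorithm on [6, 14, 10, -7, -15, -5, 6, -10]:

Scanning through the array:
Position 1 (value 14): max_ending_here = 20, max_so_far = 20
Position 2 (value 10): max_ending_here = 30, max_so_far = 30
Position 3 (value -7): max_ending_here = 23, max_so_far = 30
Position 4 (value -15): max_ending_here = 8, max_so_far = 30
Position 5 (value -5): max_ending_here = 3, max_so_far = 30
Position 6 (value 6): max_ending_here = 9, max_so_far = 30
Position 7 (value -10): max_ending_here = -1, max_so_far = 30

Maximum subarray: [6, 14, 10]
Maximum sum: 30

The maximum subarray is [6, 14, 10] with sum 30. This subarray runs from index 0 to index 2.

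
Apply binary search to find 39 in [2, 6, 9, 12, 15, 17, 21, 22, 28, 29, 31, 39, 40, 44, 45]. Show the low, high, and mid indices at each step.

Binary search for 39 in [2, 6, 9, 12, 15, 17, 21, 22, 28, 29, 31, 39, 40, 44, 45]:

lo=0, hi=14, mid=7, arr[mid]=22 -> 22 < 39, search right half
lo=8, hi=14, mid=11, arr[mid]=39 -> Found target at index 11!

Binary search finds 39 at index 11 after 2 comparisons. The search repeatedly halves the search space by comparing with the middle element.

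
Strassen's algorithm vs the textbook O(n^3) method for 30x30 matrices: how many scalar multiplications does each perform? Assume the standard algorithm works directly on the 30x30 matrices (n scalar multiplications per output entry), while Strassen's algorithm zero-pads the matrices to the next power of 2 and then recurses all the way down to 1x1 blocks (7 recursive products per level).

Matrix multiplication for 30x30 matrices:

Strassen's algorithm requires power-of-2 dimensions. Pad 30x30 to 32x32 (next power of 2).

Standard algorithm: 30^3 = 27000 multiplications
Strassen's algorithm: 7^(log2(32)) = 7^5 = 16807 multiplications
Savings: 27000 - 16807 = 10193 multiplications

Standard: 27000 multiplications (30^3). Strassen: 16807 multiplications (7^5, after padding to 32x32). Strassen reduces 8 recursive multiplications to 7 at each level.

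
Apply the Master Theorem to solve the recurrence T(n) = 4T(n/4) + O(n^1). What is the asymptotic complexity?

Master Theorem for T(n) = 4T(n/4) + O(n^1):

a = 4, b = 4, c = 1
log_b(a) = log_4(4) = 1.0000

Case 2: c = 1 = log_4(4) = 1.0000
T(n) = O(n^1 log n) = O(n log n)

For T(n) = 4T(n/4) + O(n^1): log_4(4) = 1.0000. This is Case 2 of the Master Theorem (c = log_b(a), equal work at all levels), giving O(n log n).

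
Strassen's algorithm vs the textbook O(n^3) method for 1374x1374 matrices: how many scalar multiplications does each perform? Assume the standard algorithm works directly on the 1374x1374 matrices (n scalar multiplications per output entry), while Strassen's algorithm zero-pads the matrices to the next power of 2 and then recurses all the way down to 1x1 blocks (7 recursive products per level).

Matrix multiplication for 1374x1374 matrices:

Strassen's algorithm requires power-of-2 dimensions. Pad 1374x1374 to 2048x2048 (next power of 2).

Standard algorithm: 1374^3 = 2593941624 multiplications
Strassen's algorithm: 7^(log2(2048)) = 7^11 = 1977326743 multiplications
Savings: 2593941624 - 1977326743 = 616614881 multiplications

Standard: 2593941624 multiplications (1374^3). Strassen: 1977326743 multiplications (7^11, after padding to 2048x2048). Strassen reduces 8 recursive multiplications to 7 at each level.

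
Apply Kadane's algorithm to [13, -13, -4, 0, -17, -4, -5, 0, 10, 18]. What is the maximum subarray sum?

Using Kadane's algorithm on [13, -13, -4, 0, -17, -4, -5, 0, 10, 18]:

Scanning through the array:
Position 1 (value -13): max_ending_here = 0, max_so_far = 13
Position 2 (value -4): max_ending_here = -4, max_so_far = 13
Position 3 (value 0): max_ending_here = 0, max_so_far = 13
Position 4 (value -17): max_ending_here = -17, max_so_far = 13
Position 5 (value -4): max_ending_here = -4, max_so_far = 13
Position 6 (value -5): max_ending_here = -5, max_so_far = 13
Position 7 (value 0): max_ending_here = 0, max_so_far = 13
Position 8 (value 10): max_ending_here = 10, max_so_far = 13
Position 9 (value 18): max_ending_here = 28, max_so_far = 28

Maximum subarray: [0, 10, 18]
Maximum sum: 28

The maximum subarray is [0, 10, 18] with sum 28. This subarray runs from index 7 to index 9.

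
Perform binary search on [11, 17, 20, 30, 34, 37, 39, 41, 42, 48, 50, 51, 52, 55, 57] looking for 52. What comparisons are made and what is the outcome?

Binary search for 52 in [11, 17, 20, 30, 34, 37, 39, 41, 42, 48, 50, 51, 52, 55, 57]:

lo=0, hi=14, mid=7, arr[mid]=41 -> 41 < 52, search right half
lo=8, hi=14, mid=11, arr[mid]=51 -> 51 < 52, search right half
lo=12, hi=14, mid=13, arr[mid]=55 -> 55 > 52, search left half
lo=12, hi=12, mid=12, arr[mid]=52 -> Found target at index 12!

Binary search finds 52 at index 12 after 4 comparisons. The search repeatedly halves the search space by comparing with the middle element.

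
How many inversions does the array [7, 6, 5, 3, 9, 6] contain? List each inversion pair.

Finding inversions in [7, 6, 5, 3, 9, 6]:

(0, 1): arr[0]=7 > arr[1]=6
(0, 2): arr[0]=7 > arr[2]=5
(0, 3): arr[0]=7 > arr[3]=3
(0, 5): arr[0]=7 > arr[5]=6
(1, 2): arr[1]=6 > arr[2]=5
(1, 3): arr[1]=6 > arr[3]=3
(2, 3): arr[2]=5 > arr[3]=3
(4, 5): arr[4]=9 > arr[5]=6

Total inversions: 8

The array has 8 inversion(s): (0,1), (0,2), (0,3), (0,5), (1,2), (1,3), (2,3), (4,5). Each pair (i,j) satisfies i < j and arr[i] > arr[j].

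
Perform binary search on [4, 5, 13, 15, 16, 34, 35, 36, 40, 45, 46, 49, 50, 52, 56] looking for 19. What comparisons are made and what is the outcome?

Binary search for 19 in [4, 5, 13, 15, 16, 34, 35, 36, 40, 45, 46, 49, 50, 52, 56]:

lo=0, hi=14, mid=7, arr[mid]=36 -> 36 > 19, search left half
lo=0, hi=6, mid=3, arr[mid]=15 -> 15 < 19, search right half
lo=4, hi=6, mid=5, arr[mid]=34 -> 34 > 19, search left half
lo=4, hi=4, mid=4, arr[mid]=16 -> 16 < 19, search right half
lo=5 > hi=4, target 19 not found

Binary search determines that 19 is not in the array after 4 comparisons. The search space was exhausted without finding the target.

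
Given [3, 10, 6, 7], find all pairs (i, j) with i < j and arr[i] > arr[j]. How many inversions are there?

Finding inversions in [3, 10, 6, 7]:

(1, 2): arr[1]=10 > arr[2]=6
(1, 3): arr[1]=10 > arr[3]=7

Total inversions: 2

The array has 2 inversion(s): (1,2), (1,3). Each pair (i,j) satisfies i < j and arr[i] > arr[j].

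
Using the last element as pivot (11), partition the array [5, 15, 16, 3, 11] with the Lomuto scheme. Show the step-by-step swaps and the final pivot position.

Lomuto partition with pivot = 11:

Initial array: [5, 15, 16, 3, 11]

arr[0]=5 <= 11: swap with position 0, array becomes [5, 15, 16, 3, 11]
arr[1]=15 > 11: no swap
arr[2]=16 > 11: no swap
arr[3]=3 <= 11: swap with position 1, array becomes [5, 3, 16, 15, 11]

Place pivot at position 2: [5, 3, 11, 15, 16]
Pivot position: 2

After partitioning with pivot 11, the array becomes [5, 3, 11, 15, 16]. The pivot is placed at index 2. All elements to the left of the pivot are <= 11, and all elements to the right are > 11.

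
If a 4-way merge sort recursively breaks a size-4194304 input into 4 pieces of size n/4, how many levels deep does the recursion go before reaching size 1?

For divide and conquer with division factor 4:

Problem sizes at each level:
Level 0: 4194304
Level 1: 1048576
Level 2: 262144
Level 3: 65536
Level 4: 16384
Level 5: 4096
Level 6: 1024
Level 7: 256
Level 8: 64
Level 9: 16
Level 10: 4
Level 11: 1

The root is level 0 and the size-1 base case is level 11 (the tree spans levels 0 through 11, i.e. 12 levels counting the root), so the depth is the number of divisions: log_4(4194304) = 11

The recursion tree depth is log_4(4194304) = 11. At each level, the problem size is divided by 4, so it takes 11 divisions to reduce to a base case of size 1. The algorithm makes 4 recursive calls at each level.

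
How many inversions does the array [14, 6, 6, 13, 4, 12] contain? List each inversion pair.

Finding inversions in [14, 6, 6, 13, 4, 12]:

(0, 1): arr[0]=14 > arr[1]=6
(0, 2): arr[0]=14 > arr[2]=6
(0, 3): arr[0]=14 > arr[3]=13
(0, 4): arr[0]=14 > arr[4]=4
(0, 5): arr[0]=14 > arr[5]=12
(1, 4): arr[1]=6 > arr[4]=4
(2, 4): arr[2]=6 > arr[4]=4
(3, 4): arr[3]=13 > arr[4]=4
(3, 5): arr[3]=13 > arr[5]=12

Total inversions: 9

The array has 9 inversion(s): (0,1), (0,2), (0,3), (0,4), (0,5), (1,4), (2,4), (3,4), (3,5). Each pair (i,j) satisfies i < j and arr[i] > arr[j].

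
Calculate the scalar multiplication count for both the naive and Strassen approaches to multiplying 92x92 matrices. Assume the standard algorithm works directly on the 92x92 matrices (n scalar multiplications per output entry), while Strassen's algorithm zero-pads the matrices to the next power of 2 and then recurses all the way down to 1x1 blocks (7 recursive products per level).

Matrix multiplication for 92x92 matrices:

Strassen's algorithm requires power-of-2 dimensions. Pad 92x92 to 128x128 (next power of 2).

Standard algorithm: 92^3 = 778688 multiplications
Strassen's algorithm: 7^(log2(128)) = 7^7 = 823543 multiplications
Difference: 778688 - 823543 = -44855 (Strassen uses MORE here due to padding overhead — for small or just-over-power-of-2 n, padding can outweigh the per-level savings)

Standard: 778688 multiplications (92^3). Strassen: 823543 multiplications (7^7, after padding to 128x128). Strassen reduces 8 recursive multiplications to 7 at each level.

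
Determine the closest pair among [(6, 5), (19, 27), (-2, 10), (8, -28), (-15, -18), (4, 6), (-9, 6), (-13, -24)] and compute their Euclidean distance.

Computing all pairwise distances among 8 points:

d((6, 5), (19, 27)) = 25.5539
d((6, 5), (-2, 10)) = 9.434
d((6, 5), (8, -28)) = 33.0606
d((6, 5), (-15, -18)) = 31.1448
d((6, 5), (4, 6)) = 2.2361 <-- minimum
d((6, 5), (-9, 6)) = 15.0333
d((6, 5), (-13, -24)) = 34.6699
d((19, 27), (-2, 10)) = 27.0185
d((19, 27), (8, -28)) = 56.0892
d((19, 27), (-15, -18)) = 56.4004
d((19, 27), (4, 6)) = 25.807
d((19, 27), (-9, 6)) = 35.0
d((19, 27), (-13, -24)) = 60.208
d((-2, 10), (8, -28)) = 39.2938
d((-2, 10), (-15, -18)) = 30.8707
d((-2, 10), (4, 6)) = 7.2111
d((-2, 10), (-9, 6)) = 8.0623
d((-2, 10), (-13, -24)) = 35.7351
d((8, -28), (-15, -18)) = 25.0799
d((8, -28), (4, 6)) = 34.2345
d((8, -28), (-9, 6)) = 38.0132
d((8, -28), (-13, -24)) = 21.3776
d((-15, -18), (4, 6)) = 30.6105
d((-15, -18), (-9, 6)) = 24.7386
d((-15, -18), (-13, -24)) = 6.3246
d((4, 6), (-9, 6)) = 13.0
d((4, 6), (-13, -24)) = 34.4819
d((-9, 6), (-13, -24)) = 30.2655

Closest pair: (6, 5) and (4, 6) with distance 2.2361

The closest pair is (6, 5) and (4, 6) with Euclidean distance 2.2361. For 8 points, brute-force pairwise comparison is shown above. For large n, the divide-and-conquer algorithm (sort by x, recurse on halves, check the dividing strip) achieves O(n log n).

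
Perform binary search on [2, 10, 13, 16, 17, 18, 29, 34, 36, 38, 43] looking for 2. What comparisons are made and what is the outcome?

Binary search for 2 in [2, 10, 13, 16, 17, 18, 29, 34, 36, 38, 43]:

lo=0, hi=10, mid=5, arr[mid]=18 -> 18 > 2, search left half
lo=0, hi=4, mid=2, arr[mid]=13 -> 13 > 2, search left half
lo=0, hi=1, mid=0, arr[mid]=2 -> Found target at index 0!

Binary search finds 2 at index 0 after 3 comparisons. The search repeatedly halves the search space by comparing with the middle element.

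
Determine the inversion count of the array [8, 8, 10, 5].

Finding inversions in [8, 8, 10, 5]:

(0, 3): arr[0]=8 > arr[3]=5
(1, 3): arr[1]=8 > arr[3]=5
(2, 3): arr[2]=10 > arr[3]=5

Total inversions: 3

The array has 3 inversion(s): (0,3), (1,3), (2,3). Each pair (i,j) satisfies i < j and arr[i] > arr[j].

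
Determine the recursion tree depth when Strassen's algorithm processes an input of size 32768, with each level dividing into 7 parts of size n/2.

For divide and conquer with division factor 2:

Problem sizes at each level:
Level 0: 32768
Level 1: 16384
Level 2: 8192
Level 3: 4096
Level 4: 2048
Level 5: 1024
Level 6: 512
Level 7: 256
Level 8: 128
Level 9: 64
Level 10: 32
Level 11: 16
Level 12: 8
Level 13: 4
Level 14: 2
Level 15: 1

The root is level 0 and the size-1 base case is level 15 (the tree spans levels 0 through 15, i.e. 16 levels counting the root), so the depth is the number of divisions: log_2(32768) = 15

The recursion tree depth is log_2(32768) = 15. At each level, the problem size is divided by 2, so it takes 15 divisions to reduce to a base case of size 1. The algorithm makes 7 recursive calls at each level.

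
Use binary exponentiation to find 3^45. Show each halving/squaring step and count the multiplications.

Computing 3^45 by squaring (build up from 3^1; each line after the first costs one multiplication):

3^1 = 3
3^2 = (3^1)^2 = 3^2 = 9
3^4 = (3^2)^2 = 9^2 = 81
3^5 = 3 * 3^4 = 3 * 81 = 243
3^10 = (3^5)^2 = 243^2 = 59049
3^11 = 3 * 3^10 = 3 * 59049 = 177147
3^22 = (3^11)^2 = 177147^2 = 31381059609
3^44 = (3^22)^2 = 31381059609^2 = 984770902183611232881
3^45 = 3 * 3^44 = 3 * 984770902183611232881 = 2954312706550833698643

Result: 2954312706550833698643
Multiplications needed: 8 (8 lines after 3^1)

3^45 = 2954312706550833698643. Using exponentiation by squaring, this requires 8 multiplications. The key idea: if the exponent is even, square the half-power; if odd, multiply by the base once.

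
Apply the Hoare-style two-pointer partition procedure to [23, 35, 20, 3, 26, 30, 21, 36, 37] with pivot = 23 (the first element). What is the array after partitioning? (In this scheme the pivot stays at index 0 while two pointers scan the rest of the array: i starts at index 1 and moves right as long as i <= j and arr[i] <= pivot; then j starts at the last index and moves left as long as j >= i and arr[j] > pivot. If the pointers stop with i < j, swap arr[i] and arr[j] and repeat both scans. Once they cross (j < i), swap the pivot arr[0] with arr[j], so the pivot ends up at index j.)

Hoare-style two-pointer partition with pivot = 23:

Initial array: [23, 35, 20, 3, 26, 30, 21, 36, 37]

Pointers start at i = 1, j = 8.
i stops at index 1 (arr[1]=35 > 23), j stops at index 6 (arr[6]=21 <= 23): swap arr[1] and arr[6], array becomes [23, 21, 20, 3, 26, 30, 35, 36, 37]
i ends at 4, j ends at 3: the pointers have crossed (j < i), so scanning stops.

Swap pivot arr[0] with arr[3] to place pivot at position 3: [3, 21, 20, 23, 26, 30, 35, 36, 37]
Pivot position: 3

After partitioning with pivot 23, the array becomes [3, 21, 20, 23, 26, 30, 35, 36, 37]. The pivot is placed at index 3. All elements to the left of the pivot are <= 23, and all elements to the right are > 23.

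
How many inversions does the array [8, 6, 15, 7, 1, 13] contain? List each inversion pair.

Finding inversions in [8, 6, 15, 7, 1, 13]:

(0, 1): arr[0]=8 > arr[1]=6
(0, 3): arr[0]=8 > arr[3]=7
(0, 4): arr[0]=8 > arr[4]=1
(1, 4): arr[1]=6 > arr[4]=1
(2, 3): arr[2]=15 > arr[3]=7
(2, 4): arr[2]=15 > arr[4]=1
(2, 5): arr[2]=15 > arr[5]=13
(3, 4): arr[3]=7 > arr[4]=1

Total inversions: 8

The array has 8 inversion(s): (0,1), (0,3), (0,4), (1,4), (2,3), (2,4), (2,5), (3,4). Each pair (i,j) satisfies i < j and arr[i] > arr[j].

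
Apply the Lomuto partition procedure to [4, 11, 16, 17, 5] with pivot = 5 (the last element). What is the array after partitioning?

Lomuto partition with pivot = 5:

Initial array: [4, 11, 16, 17, 5]

arr[0]=4 <= 5: swap with position 0, array becomes [4, 11, 16, 17, 5]
arr[1]=11 > 5: no swap
arr[2]=16 > 5: no swap
arr[3]=17 > 5: no swap

Place pivot at position 1: [4, 5, 16, 17, 11]
Pivot position: 1

After partitioning with pivot 5, the array becomes [4, 5, 16, 17, 11]. The pivot is placed at index 1. All elements to the left of the pivot are <= 5, and all elements to the right are > 5.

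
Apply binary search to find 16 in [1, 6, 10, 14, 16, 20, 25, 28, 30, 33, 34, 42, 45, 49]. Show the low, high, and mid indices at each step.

Binary search for 16 in [1, 6, 10, 14, 16, 20, 25, 28, 30, 33, 34, 42, 45, 49]:

lo=0, hi=13, mid=6, arr[mid]=25 -> 25 > 16, search left half
lo=0, hi=5, mid=2, arr[mid]=10 -> 10 < 16, search right half
lo=3, hi=5, mid=4, arr[mid]=16 -> Found target at index 4!

Binary search finds 16 at index 4 after 3 comparisons. The search repeatedly halves the search space by comparing with the middle element.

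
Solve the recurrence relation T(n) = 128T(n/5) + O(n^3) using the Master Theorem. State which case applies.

Master Theorem for T(n) = 128T(n/5) + O(n^3):

a = 128, b = 5, c = 3
log_b(a) = log_5(128) = 3.0147

Case 1: c = 3 < log_5(128) = 3.0147
T(n) = O(n^(log_5 128))

For T(n) = 128T(n/5) + O(n^3): log_5(128) = 3.0147. This is Case 1 of the Master Theorem (c < log_b(a), work dominated by leaves), giving O(n^(log_5 128)).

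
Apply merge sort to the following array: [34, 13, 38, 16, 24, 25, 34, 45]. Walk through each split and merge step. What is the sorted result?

Merge sort trace:

Split: [34, 13, 38, 16, 24, 25, 34, 45] -> [34, 13, 38, 16] and [24, 25, 34, 45]
  Split: [34, 13, 38, 16] -> [34, 13] and [38, 16]
    Split: [34, 13] -> [34] and [13]
    Merge: [34] + [13] -> [13, 34]
    Split: [38, 16] -> [38] and [16]
    Merge: [38] + [16] -> [16, 38]
  Merge: [13, 34] + [16, 38] -> [13, 16, 34, 38]
  Split: [24, 25, 34, 45] -> [24, 25] and [34, 45]
    Split: [24, 25] -> [24] and [25]
    Merge: [24] + [25] -> [24, 25]
    Split: [34, 45] -> [34] and [45]
    Merge: [34] + [45] -> [34, 45]
  Merge: [24, 25] + [34, 45] -> [24, 25, 34, 45]
Merge: [13, 16, 34, 38] + [24, 25, 34, 45] -> [13, 16, 24, 25, 34, 34, 38, 45]

Final sorted array: [13, 16, 24, 25, 34, 34, 38, 45]

The merge sort proceeds by recursively splitting the array and merging sorted halves.
After all merges, the sorted array is [13, 16, 24, 25, 34, 34, 38, 45].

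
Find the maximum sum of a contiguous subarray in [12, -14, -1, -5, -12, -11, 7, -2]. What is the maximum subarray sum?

Using Kadane's algorithm on [12, -14, -1, -5, -12, -11, 7, -2]:

Scanning through the array:
Position 1 (value -14): max_ending_here = -2, max_so_far = 12
Position 2 (value -1): max_ending_here = -1, max_so_far = 12
Position 3 (value -5): max_ending_here = -5, max_so_far = 12
Position 4 (value -12): max_ending_here = -12, max_so_far = 12
Position 5 (value -11): max_ending_here = -11, max_so_far = 12
Position 6 (value 7): max_ending_here = 7, max_so_far = 12
Position 7 (value -2): max_ending_here = 5, max_so_far = 12

Maximum subarray: [12]
Maximum sum: 12

The maximum subarray is [12] with sum 12. This subarray runs from index 0 to index 0.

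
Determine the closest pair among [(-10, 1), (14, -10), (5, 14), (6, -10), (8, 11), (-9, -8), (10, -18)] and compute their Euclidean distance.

Computing all pairwise distances among 7 points:

d((-10, 1), (14, -10)) = 26.4008
d((-10, 1), (5, 14)) = 19.8494
d((-10, 1), (6, -10)) = 19.4165
d((-10, 1), (8, 11)) = 20.5913
d((-10, 1), (-9, -8)) = 9.0554
d((-10, 1), (10, -18)) = 27.5862
d((14, -10), (5, 14)) = 25.632
d((14, -10), (6, -10)) = 8.0
d((14, -10), (8, 11)) = 21.8403
d((14, -10), (-9, -8)) = 23.0868
d((14, -10), (10, -18)) = 8.9443
d((5, 14), (6, -10)) = 24.0208
d((5, 14), (8, 11)) = 4.2426 <-- minimum
d((5, 14), (-9, -8)) = 26.0768
d((5, 14), (10, -18)) = 32.3883
d((6, -10), (8, 11)) = 21.095
d((6, -10), (-9, -8)) = 15.1327
d((6, -10), (10, -18)) = 8.9443
d((8, 11), (-9, -8)) = 25.4951
d((8, 11), (10, -18)) = 29.0689
d((-9, -8), (10, -18)) = 21.4709

Closest pair: (5, 14) and (8, 11) with distance 4.2426

The closest pair is (5, 14) and (8, 11) with Euclidean distance 4.2426. For 7 points, brute-force pairwise comparison is shown above. For large n, the divide-and-conquer algorithm (sort by x, recurse on halves, check the dividing strip) achieves O(n log n).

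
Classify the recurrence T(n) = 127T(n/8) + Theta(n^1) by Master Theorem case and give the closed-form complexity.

Master Theorem for T(n) = 127T(n/8) + O(n^1):

a = 127, b = 8, c = 1
log_b(a) = log_8(127) = 2.3296

Case 1: c = 1 < log_8(127) = 2.3296
T(n) = O(n^(log_8 127))

For T(n) = 127T(n/8) + O(n^1): log_8(127) = 2.3296. This is Case 1 of the Master Theorem (c < log_b(a), work dominated by leaves), giving O(n^(log_8 127)).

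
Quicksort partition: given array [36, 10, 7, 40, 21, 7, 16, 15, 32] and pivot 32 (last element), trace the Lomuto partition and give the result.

Lomuto partition with pivot = 32:

Initial array: [36, 10, 7, 40, 21, 7, 16, 15, 32]

arr[0]=36 > 32: no swap
arr[1]=10 <= 32: swap with position 0, array becomes [10, 36, 7, 40, 21, 7, 16, 15, 32]
arr[2]=7 <= 32: swap with position 1, array becomes [10, 7, 36, 40, 21, 7, 16, 15, 32]
arr[3]=40 > 32: no swap
arr[4]=21 <= 32: swap with position 2, array becomes [10, 7, 21, 40, 36, 7, 16, 15, 32]
arr[5]=7 <= 32: swap with position 3, array becomes [10, 7, 21, 7, 36, 40, 16, 15, 32]
arr[6]=16 <= 32: swap with position 4, array becomes [10, 7, 21, 7, 16, 40, 36, 15, 32]
arr[7]=15 <= 32: swap with position 5, array becomes [10, 7, 21, 7, 16, 15, 36, 40, 32]

Place pivot at position 6: [10, 7, 21, 7, 16, 15, 32, 40, 36]
Pivot position: 6

After partitioning with pivot 32, the array becomes [10, 7, 21, 7, 16, 15, 32, 40, 36]. The pivot is placed at index 6. All elements to the left of the pivot are <= 32, and all elements to the right are > 32.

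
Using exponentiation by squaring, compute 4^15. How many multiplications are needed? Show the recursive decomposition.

Computing 4^15 by squaring (build up from 4^1; each line after the first costs one multiplication):

4^1 = 4
4^2 = (4^1)^2 = 4^2 = 16
4^3 = 4 * 4^2 = 4 * 16 = 64
4^6 = (4^3)^2 = 64^2 = 4096
4^7 = 4 * 4^6 = 4 * 4096 = 16384
4^14 = (4^7)^2 = 16384^2 = 268435456
4^15 = 4 * 4^14 = 4 * 268435456 = 1073741824

Result: 1073741824
Multiplications needed: 6 (6 lines after 4^1)

4^15 = 1073741824. Using exponentiation by squaring, this requires 6 multiplications. The key idea: if the exponent is even, square the half-power; if odd, multiply by the base once.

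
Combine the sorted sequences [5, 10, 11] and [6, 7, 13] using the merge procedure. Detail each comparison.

Merging process:

Compare 5 vs 6: take 5 from left. Merged: [5]
Compare 10 vs 6: take 6 from right. Merged: [5, 6]
Compare 10 vs 7: take 7 from right. Merged: [5, 6, 7]
Compare 10 vs 13: take 10 from left. Merged: [5, 6, 7, 10]
Compare 11 vs 13: take 11 from left. Merged: [5, 6, 7, 10, 11]
Append remaining from right: [13]. Merged: [5, 6, 7, 10, 11, 13]

Final merged array: [5, 6, 7, 10, 11, 13]
Total comparisons: 5

The merged array is [5, 6, 7, 10, 11, 13], requiring 5 comparisons. The merge step runs in O(n) time where n is the total number of elements.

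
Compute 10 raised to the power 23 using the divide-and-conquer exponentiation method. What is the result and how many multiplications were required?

Computing 10^23 by squaring (build up from 10^1; each line after the first costs one multiplication):

10^1 = 10
10^2 = (10^1)^2 = 10^2 = 100
10^4 = (10^2)^2 = 100^2 = 10000
10^5 = 10 * 10^4 = 10 * 10000 = 100000
10^10 = (10^5)^2 = 100000^2 = 10000000000
10^11 = 10 * 10^10 = 10 * 10000000000 = 100000000000
10^22 = (10^11)^2 = 100000000000^2 = 10000000000000000000000
10^23 = 10 * 10^22 = 10 * 10000000000000000000000 = 100000000000000000000000

Result: 100000000000000000000000
Multiplications needed: 7 (7 lines after 10^1)

10^23 = 100000000000000000000000. Using exponentiation by squaring, this requires 7 multiplications. The key idea: if the exponent is even, square the half-power; if odd, multiply by the base once.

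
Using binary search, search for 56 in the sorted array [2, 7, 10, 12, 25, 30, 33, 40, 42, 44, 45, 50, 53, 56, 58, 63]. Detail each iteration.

Binary search for 56 in [2, 7, 10, 12, 25, 30, 33, 40, 42, 44, 45, 50, 53, 56, 58, 63]:

lo=0, hi=15, mid=7, arr[mid]=40 -> 40 < 56, search right half
lo=8, hi=15, mid=11, arr[mid]=50 -> 50 < 56, search right half
lo=12, hi=15, mid=13, arr[mid]=56 -> Found target at index 13!

Binary search finds 56 at index 13 after 3 comparisons. The search repeatedly halves the search space by comparing with the middle element.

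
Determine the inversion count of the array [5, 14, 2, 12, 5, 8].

Finding inversions in [5, 14, 2, 12, 5, 8]:

(0, 2): arr[0]=5 > arr[2]=2
(1, 2): arr[1]=14 > arr[2]=2
(1, 3): arr[1]=14 > arr[3]=12
(1, 4): arr[1]=14 > arr[4]=5
(1, 5): arr[1]=14 > arr[5]=8
(3, 4): arr[3]=12 > arr[4]=5
(3, 5): arr[3]=12 > arr[5]=8

Total inversions: 7

The array has 7 inversion(s): (0,2), (1,2), (1,3), (1,4), (1,5), (3,4), (3,5). Each pair (i,j) satisfies i < j and arr[i] > arr[j].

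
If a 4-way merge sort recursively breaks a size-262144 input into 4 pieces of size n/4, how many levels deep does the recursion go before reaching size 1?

For divide and conquer with division factor 4:

Problem sizes at each level:
Level 0: 262144
Level 1: 65536
Level 2: 16384
Level 3: 4096
Level 4: 1024
Level 5: 256
Level 6: 64
Level 7: 16
Level 8: 4
Level 9: 1

The root is level 0 and the size-1 base case is level 9 (the tree spans levels 0 through 9, i.e. 10 levels counting the root), so the depth is the number of divisions: log_4(262144) = 9

The recursion tree depth is log_4(262144) = 9. At each level, the problem size is divided by 4, so it takes 9 divisions to reduce to a base case of size 1. The algorithm makes 4 recursive calls at each level.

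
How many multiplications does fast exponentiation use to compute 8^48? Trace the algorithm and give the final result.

Computing 8^48 by squaring (build up from 8^1; each line after the first costs one multiplication):

8^1 = 8
8^2 = (8^1)^2 = 8^2 = 64
8^3 = 8 * 8^2 = 8 * 64 = 512
8^6 = (8^3)^2 = 512^2 = 262144
8^12 = (8^6)^2 = 262144^2 = 68719476736
8^24 = (8^12)^2 = 68719476736^2 = 4722366482869645213696
8^48 = (8^24)^2 = 4722366482869645213696^2 = 22300745198530623141535718272648361505980416

Result: 22300745198530623141535718272648361505980416
Multiplications needed: 6 (6 lines after 8^1)

8^48 = 22300745198530623141535718272648361505980416. Using exponentiation by squaring, this requires 6 multiplications. The key idea: if the exponent is even, square the half-power; if odd, multiply by the base once.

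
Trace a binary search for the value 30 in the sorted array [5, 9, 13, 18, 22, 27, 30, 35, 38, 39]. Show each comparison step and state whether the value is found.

Binary search for 30 in [5, 9, 13, 18, 22, 27, 30, 35, 38, 39]:

lo=0, hi=9, mid=4, arr[mid]=22 -> 22 < 30, search right half
lo=5, hi=9, mid=7, arr[mid]=35 -> 35 > 30, search left half
lo=5, hi=6, mid=5, arr[mid]=27 -> 27 < 30, search right half
lo=6, hi=6, mid=6, arr[mid]=30 -> Found target at index 6!

Binary search finds 30 at index 6 after 4 comparisons. The search repeatedly halves the search space by comparing with the middle element.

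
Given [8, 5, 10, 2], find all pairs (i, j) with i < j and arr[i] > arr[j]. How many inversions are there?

Finding inversions in [8, 5, 10, 2]:

(0, 1): arr[0]=8 > arr[1]=5
(0, 3): arr[0]=8 > arr[3]=2
(1, 3): arr[1]=5 > arr[3]=2
(2, 3): arr[2]=10 > arr[3]=2

Total inversions: 4

The array has 4 inversion(s): (0,1), (0,3), (1,3), (2,3). Each pair (i,j) satisfies i < j and arr[i] > arr[j].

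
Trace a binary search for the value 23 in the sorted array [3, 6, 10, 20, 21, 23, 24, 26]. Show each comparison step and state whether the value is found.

Binary search for 23 in [3, 6, 10, 20, 21, 23, 24, 26]:

lo=0, hi=7, mid=3, arr[mid]=20 -> 20 < 23, search right half
lo=4, hi=7, mid=5, arr[mid]=23 -> Found target at index 5!

Binary search finds 23 at index 5 after 2 comparisons. The search repeatedly halves the search space by comparing with the middle element.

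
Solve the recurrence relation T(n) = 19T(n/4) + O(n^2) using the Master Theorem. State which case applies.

Master Theorem for T(n) = 19T(n/4) + O(n^2):

a = 19, b = 4, c = 2
log_b(a) = log_4(19) = 2.1240

Case 1: c = 2 < log_4(19) = 2.1240
T(n) = O(n^(log_4 19))

For T(n) = 19T(n/4) + O(n^2): log_4(19) = 2.1240. This is Case 1 of the Master Theorem (c < log_b(a), work dominated by leaves), giving O(n^(log_4 19)).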